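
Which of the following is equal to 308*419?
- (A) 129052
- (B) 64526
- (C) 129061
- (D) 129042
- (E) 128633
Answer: A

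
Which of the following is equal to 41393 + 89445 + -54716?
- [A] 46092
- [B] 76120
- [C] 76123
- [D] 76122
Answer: D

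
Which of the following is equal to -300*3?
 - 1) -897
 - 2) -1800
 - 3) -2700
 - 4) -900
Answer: 4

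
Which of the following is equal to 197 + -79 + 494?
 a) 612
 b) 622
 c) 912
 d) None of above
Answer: a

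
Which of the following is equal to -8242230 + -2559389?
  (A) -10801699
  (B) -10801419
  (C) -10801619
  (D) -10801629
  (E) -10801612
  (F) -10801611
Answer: C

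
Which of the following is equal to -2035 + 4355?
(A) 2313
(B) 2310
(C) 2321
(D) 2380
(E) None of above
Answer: E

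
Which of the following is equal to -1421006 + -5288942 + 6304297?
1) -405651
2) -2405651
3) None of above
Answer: 1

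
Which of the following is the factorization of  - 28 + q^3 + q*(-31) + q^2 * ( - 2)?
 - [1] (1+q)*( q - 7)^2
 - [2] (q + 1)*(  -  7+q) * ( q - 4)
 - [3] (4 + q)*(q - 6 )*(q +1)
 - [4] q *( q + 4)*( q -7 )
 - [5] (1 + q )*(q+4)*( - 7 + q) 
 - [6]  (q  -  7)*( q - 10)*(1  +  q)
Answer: 5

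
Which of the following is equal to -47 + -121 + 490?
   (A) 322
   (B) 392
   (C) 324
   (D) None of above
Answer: A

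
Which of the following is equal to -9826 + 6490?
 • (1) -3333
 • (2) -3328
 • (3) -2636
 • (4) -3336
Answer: 4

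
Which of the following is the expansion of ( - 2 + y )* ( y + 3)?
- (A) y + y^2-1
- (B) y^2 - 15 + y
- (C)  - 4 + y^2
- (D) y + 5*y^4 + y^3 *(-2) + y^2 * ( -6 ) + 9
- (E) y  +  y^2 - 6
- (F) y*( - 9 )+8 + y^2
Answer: E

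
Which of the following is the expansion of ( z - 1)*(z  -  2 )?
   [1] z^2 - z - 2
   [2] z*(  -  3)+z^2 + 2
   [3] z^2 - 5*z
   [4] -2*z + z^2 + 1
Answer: 2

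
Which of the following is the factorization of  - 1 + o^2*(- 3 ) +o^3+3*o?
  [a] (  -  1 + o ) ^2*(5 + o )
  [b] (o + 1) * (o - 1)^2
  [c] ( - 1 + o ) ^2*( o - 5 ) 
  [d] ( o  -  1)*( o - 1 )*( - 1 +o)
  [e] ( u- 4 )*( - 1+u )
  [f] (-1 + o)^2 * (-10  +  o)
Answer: d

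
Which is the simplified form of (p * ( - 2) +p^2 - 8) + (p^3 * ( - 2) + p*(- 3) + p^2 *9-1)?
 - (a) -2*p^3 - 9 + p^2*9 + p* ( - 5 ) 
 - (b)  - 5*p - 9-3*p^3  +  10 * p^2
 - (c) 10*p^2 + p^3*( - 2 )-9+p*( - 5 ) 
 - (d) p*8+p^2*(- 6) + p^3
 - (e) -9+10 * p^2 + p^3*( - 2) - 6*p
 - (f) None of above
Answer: c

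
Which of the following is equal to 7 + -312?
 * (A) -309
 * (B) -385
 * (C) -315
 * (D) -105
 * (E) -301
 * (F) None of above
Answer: F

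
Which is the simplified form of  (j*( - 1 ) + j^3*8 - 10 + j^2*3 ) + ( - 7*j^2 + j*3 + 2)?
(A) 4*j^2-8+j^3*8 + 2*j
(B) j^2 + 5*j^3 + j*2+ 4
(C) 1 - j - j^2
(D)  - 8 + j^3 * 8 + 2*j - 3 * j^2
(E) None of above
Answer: E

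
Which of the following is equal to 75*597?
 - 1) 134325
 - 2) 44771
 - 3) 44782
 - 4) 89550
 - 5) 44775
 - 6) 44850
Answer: 5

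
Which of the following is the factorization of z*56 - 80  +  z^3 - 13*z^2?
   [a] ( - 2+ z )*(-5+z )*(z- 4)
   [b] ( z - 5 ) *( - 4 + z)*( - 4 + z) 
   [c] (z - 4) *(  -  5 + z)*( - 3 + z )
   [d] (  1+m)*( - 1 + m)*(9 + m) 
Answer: b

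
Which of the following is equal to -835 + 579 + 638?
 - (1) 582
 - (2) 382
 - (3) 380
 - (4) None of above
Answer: 2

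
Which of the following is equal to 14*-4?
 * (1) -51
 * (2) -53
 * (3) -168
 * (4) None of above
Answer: 4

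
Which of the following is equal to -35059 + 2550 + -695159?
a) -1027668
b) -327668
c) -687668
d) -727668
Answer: d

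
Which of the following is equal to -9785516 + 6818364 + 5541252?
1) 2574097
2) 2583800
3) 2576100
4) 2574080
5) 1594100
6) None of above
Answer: 6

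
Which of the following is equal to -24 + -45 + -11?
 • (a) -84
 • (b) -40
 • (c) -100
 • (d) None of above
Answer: d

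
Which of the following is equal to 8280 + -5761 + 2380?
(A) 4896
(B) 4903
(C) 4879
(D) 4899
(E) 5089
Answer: D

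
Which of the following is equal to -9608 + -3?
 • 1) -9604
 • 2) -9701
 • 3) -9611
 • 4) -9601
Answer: 3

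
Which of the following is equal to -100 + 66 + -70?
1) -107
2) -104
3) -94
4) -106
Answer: 2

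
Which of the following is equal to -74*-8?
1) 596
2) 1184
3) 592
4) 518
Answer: 3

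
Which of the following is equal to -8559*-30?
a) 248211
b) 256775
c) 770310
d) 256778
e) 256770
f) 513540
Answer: e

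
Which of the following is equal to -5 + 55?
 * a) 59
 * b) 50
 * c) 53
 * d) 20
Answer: b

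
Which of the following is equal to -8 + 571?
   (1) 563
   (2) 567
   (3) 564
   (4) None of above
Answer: 1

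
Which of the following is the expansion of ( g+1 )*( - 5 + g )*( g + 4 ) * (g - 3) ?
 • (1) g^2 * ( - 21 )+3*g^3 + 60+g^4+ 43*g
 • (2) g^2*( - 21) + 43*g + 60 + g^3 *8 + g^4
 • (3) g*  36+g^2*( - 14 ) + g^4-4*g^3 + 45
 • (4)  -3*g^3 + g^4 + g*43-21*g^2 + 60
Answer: 4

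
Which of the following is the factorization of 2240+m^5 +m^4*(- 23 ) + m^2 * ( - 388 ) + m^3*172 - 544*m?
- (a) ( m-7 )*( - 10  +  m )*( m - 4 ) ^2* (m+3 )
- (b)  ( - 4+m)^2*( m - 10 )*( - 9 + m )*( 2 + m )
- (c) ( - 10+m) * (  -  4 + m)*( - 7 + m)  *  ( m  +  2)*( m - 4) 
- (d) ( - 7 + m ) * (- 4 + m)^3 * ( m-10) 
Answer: c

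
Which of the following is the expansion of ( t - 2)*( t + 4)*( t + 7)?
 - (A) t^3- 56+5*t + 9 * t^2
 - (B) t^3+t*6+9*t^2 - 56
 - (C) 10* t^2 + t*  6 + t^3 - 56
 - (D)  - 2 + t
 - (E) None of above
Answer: B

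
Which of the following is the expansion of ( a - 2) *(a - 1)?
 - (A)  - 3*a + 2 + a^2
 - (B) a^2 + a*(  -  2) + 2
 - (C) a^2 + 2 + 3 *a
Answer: A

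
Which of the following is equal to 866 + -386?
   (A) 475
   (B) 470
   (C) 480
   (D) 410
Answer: C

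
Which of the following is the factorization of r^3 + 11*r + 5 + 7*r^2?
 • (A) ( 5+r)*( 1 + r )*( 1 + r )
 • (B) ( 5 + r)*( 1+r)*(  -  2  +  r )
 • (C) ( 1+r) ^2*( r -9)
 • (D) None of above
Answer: A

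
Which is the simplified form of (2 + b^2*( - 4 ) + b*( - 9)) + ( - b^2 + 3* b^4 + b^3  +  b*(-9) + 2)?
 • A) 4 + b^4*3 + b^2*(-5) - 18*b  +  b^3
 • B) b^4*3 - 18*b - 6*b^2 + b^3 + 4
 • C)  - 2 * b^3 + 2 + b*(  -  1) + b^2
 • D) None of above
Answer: A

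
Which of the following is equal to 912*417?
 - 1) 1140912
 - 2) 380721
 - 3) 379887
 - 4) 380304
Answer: 4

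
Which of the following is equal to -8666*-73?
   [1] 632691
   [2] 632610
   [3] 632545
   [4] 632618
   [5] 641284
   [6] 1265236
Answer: 4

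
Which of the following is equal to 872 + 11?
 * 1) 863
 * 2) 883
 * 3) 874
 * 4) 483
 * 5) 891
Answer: 2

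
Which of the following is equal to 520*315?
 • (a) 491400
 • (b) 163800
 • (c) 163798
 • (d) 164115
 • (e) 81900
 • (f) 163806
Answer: b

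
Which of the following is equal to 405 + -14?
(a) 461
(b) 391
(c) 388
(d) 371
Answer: b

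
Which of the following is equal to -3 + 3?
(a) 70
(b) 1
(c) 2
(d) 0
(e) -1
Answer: d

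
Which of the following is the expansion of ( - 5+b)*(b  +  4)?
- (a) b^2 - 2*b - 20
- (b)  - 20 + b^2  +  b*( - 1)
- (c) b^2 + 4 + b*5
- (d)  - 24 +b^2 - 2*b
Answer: b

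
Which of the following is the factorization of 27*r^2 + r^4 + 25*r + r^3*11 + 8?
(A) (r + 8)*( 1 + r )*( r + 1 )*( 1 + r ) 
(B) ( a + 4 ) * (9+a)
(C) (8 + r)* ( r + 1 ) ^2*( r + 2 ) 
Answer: A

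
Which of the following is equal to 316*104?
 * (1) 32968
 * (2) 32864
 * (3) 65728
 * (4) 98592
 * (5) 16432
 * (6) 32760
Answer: 2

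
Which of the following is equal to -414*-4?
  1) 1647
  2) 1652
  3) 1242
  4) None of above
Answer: 4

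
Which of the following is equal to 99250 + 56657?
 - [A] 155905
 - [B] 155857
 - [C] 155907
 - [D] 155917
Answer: C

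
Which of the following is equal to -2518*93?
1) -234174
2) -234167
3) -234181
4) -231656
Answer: 1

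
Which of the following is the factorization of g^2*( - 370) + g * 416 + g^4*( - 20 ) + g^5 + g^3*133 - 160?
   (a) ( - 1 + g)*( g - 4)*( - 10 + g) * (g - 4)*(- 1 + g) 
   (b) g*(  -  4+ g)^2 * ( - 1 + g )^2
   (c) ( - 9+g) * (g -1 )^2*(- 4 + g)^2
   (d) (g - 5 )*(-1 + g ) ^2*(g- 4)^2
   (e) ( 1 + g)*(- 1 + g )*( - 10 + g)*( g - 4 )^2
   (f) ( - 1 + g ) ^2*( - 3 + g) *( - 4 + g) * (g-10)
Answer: a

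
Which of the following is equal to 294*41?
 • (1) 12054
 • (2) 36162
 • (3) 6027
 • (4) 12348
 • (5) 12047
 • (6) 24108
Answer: 1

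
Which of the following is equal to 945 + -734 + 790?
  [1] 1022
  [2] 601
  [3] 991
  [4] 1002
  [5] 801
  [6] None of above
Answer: 6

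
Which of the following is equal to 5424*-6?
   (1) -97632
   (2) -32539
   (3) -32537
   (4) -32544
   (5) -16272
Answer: 4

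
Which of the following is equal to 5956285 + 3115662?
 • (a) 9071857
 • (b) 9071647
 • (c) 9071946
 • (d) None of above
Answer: d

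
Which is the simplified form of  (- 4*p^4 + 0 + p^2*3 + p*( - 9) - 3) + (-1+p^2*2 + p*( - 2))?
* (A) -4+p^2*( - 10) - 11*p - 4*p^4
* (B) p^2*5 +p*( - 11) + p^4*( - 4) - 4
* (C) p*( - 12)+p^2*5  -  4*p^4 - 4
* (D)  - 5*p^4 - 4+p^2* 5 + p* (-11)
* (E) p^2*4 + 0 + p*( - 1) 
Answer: B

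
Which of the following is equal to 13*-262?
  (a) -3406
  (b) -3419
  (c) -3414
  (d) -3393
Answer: a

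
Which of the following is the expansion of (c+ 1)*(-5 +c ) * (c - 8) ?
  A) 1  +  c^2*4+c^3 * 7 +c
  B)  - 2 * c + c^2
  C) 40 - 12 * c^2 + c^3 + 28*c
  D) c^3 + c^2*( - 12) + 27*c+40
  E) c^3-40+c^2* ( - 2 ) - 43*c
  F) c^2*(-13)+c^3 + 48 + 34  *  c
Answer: D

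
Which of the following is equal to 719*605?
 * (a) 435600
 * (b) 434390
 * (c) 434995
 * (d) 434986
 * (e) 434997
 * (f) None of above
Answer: c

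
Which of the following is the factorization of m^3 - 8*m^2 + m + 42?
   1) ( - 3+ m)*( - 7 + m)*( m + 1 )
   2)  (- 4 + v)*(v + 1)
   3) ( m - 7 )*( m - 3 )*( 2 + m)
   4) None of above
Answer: 3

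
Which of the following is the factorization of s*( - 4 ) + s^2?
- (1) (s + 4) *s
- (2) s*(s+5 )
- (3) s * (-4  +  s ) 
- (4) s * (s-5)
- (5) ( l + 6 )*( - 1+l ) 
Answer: 3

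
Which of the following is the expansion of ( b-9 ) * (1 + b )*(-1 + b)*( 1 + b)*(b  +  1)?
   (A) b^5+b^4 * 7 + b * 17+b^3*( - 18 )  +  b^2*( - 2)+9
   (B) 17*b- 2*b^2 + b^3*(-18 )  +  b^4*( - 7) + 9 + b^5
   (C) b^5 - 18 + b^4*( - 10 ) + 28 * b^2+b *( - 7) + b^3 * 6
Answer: B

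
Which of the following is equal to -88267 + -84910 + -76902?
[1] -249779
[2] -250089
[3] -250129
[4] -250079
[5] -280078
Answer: 4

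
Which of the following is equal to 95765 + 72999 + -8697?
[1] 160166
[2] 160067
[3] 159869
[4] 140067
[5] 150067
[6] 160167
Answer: 2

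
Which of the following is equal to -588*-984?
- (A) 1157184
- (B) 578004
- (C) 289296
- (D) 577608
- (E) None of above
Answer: E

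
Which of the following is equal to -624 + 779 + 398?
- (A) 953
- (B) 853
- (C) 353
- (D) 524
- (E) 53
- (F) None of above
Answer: F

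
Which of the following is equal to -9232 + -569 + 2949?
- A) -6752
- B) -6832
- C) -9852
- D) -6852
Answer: D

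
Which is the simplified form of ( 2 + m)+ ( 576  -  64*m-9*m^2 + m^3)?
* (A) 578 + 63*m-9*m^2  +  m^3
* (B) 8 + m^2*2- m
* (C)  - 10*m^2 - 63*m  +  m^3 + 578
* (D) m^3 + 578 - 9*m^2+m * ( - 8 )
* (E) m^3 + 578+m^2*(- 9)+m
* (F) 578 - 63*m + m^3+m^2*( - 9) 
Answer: F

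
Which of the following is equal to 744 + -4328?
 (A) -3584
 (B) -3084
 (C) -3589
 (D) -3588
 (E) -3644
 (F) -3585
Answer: A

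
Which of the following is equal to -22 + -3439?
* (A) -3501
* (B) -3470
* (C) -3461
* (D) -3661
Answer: C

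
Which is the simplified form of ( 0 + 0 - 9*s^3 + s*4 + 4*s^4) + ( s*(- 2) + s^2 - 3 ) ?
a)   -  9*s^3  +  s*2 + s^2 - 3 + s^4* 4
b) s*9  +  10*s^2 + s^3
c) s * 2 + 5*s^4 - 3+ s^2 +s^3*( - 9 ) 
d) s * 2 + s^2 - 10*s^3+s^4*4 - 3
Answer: a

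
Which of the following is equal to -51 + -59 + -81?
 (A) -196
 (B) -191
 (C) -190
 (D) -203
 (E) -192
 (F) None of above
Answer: B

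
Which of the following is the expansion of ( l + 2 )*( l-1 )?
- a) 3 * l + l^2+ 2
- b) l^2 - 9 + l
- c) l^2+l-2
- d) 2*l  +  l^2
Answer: c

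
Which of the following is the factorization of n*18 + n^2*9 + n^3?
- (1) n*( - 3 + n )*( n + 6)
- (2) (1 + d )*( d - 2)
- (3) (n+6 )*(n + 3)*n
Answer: 3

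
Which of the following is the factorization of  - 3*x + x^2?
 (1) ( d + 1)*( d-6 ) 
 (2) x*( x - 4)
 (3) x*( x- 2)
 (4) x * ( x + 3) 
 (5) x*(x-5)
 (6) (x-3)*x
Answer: 6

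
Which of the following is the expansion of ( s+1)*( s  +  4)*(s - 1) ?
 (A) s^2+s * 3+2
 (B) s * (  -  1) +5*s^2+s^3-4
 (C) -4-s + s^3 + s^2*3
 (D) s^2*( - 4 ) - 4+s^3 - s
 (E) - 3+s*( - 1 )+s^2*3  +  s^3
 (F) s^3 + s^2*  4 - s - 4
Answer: F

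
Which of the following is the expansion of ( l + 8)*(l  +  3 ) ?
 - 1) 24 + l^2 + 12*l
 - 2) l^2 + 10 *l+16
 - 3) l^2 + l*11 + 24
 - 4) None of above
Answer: 3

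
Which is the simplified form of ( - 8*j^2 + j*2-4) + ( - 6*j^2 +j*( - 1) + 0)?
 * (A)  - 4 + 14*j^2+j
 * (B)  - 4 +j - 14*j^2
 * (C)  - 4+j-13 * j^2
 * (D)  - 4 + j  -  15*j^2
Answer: B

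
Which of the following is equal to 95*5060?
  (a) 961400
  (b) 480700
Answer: b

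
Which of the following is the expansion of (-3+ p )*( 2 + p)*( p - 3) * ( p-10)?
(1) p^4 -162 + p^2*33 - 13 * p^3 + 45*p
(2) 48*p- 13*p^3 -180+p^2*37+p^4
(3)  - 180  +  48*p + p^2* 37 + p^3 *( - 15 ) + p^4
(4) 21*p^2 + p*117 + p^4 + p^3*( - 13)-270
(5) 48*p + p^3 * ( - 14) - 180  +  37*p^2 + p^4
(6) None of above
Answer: 5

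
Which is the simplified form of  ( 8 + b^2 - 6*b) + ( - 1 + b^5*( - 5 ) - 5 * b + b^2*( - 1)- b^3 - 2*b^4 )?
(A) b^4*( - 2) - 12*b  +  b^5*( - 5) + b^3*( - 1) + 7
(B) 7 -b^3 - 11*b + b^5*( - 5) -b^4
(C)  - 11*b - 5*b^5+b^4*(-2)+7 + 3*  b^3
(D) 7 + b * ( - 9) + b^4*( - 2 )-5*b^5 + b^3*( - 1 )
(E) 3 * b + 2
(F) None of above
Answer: F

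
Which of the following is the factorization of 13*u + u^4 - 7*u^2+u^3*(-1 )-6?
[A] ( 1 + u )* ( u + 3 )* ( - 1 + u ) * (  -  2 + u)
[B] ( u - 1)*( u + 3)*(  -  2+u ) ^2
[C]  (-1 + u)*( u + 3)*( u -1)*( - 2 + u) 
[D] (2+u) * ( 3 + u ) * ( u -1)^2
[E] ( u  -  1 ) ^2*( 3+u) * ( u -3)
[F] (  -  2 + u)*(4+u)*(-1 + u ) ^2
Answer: C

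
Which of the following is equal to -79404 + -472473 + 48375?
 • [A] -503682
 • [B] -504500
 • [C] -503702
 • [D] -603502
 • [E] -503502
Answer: E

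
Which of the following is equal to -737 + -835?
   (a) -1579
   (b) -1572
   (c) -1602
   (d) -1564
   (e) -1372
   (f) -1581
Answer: b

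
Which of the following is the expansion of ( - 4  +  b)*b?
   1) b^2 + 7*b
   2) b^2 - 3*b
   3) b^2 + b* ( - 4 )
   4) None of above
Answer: 3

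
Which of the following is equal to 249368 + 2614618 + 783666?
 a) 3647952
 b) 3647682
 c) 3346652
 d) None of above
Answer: d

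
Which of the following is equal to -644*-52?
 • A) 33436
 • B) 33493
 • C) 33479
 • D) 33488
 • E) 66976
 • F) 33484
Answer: D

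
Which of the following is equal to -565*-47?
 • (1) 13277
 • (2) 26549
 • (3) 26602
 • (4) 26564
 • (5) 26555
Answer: 5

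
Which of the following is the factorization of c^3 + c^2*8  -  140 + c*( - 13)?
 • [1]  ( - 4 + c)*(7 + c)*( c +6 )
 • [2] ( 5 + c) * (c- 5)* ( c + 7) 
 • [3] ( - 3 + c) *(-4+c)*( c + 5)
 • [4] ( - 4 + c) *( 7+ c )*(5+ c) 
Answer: 4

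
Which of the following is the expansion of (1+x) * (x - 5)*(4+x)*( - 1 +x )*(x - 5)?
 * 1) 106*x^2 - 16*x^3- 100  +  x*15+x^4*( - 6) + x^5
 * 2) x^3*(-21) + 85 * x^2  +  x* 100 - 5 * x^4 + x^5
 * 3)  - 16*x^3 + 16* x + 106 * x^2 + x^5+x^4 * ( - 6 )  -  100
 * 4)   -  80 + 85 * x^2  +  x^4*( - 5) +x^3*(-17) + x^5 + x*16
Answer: 1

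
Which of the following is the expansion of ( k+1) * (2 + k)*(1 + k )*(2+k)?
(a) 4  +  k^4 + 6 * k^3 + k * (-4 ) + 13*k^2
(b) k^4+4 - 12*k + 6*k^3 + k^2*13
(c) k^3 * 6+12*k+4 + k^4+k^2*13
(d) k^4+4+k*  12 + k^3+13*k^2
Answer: c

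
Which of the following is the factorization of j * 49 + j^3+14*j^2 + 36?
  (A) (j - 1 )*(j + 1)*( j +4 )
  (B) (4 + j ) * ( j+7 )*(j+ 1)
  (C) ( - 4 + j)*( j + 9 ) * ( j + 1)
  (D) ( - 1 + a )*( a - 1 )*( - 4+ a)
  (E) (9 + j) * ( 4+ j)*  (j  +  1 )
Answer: E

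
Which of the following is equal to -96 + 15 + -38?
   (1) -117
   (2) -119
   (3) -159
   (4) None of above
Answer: 2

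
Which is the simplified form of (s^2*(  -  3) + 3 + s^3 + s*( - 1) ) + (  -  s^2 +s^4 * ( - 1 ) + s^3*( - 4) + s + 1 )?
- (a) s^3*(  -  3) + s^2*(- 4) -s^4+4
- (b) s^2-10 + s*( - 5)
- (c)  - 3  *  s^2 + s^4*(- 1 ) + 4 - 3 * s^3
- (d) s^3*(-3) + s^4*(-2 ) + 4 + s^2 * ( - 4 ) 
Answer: a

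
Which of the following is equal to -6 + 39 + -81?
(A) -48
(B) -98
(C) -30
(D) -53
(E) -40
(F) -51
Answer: A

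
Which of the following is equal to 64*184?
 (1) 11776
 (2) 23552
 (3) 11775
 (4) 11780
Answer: 1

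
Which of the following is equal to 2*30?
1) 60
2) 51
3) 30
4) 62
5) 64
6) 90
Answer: 1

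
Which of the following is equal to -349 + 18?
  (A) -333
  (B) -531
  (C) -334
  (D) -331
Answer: D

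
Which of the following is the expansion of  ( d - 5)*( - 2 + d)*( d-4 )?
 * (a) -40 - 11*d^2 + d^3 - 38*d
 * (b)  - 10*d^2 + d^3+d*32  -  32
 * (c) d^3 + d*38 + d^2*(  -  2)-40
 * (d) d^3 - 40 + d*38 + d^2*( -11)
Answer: d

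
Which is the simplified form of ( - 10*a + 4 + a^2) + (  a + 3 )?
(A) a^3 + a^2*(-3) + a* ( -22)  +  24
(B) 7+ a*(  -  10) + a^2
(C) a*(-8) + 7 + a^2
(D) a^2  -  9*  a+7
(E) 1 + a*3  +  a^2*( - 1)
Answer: D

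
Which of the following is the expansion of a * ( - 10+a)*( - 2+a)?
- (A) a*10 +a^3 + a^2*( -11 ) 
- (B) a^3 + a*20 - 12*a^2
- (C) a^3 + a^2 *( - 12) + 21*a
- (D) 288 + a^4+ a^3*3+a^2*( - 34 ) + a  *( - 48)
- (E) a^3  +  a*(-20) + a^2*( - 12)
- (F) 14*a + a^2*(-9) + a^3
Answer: B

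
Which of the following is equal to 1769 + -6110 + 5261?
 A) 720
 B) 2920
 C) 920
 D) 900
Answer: C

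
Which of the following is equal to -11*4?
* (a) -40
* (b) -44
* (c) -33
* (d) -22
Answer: b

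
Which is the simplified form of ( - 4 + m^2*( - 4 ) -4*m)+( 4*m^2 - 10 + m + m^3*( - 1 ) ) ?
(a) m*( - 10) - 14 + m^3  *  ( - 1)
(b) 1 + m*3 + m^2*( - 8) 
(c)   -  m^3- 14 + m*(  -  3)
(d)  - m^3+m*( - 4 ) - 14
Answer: c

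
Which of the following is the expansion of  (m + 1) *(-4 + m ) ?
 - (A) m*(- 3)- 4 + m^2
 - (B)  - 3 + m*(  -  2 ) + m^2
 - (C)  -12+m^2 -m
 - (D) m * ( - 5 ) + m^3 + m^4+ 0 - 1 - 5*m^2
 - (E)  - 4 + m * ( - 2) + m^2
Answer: A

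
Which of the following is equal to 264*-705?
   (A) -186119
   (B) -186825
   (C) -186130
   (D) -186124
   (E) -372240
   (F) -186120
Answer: F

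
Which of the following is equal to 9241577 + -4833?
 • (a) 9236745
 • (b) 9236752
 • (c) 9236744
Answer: c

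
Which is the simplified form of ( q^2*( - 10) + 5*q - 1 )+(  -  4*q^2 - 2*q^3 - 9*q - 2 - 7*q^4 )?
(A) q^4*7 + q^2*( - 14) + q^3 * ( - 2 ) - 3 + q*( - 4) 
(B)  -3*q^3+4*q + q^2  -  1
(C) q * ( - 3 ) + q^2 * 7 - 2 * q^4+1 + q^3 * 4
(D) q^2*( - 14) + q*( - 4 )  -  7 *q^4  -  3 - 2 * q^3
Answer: D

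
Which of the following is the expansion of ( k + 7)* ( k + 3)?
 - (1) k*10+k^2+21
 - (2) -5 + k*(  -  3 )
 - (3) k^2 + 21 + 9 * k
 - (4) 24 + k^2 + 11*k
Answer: 1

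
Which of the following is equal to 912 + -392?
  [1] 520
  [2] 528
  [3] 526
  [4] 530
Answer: 1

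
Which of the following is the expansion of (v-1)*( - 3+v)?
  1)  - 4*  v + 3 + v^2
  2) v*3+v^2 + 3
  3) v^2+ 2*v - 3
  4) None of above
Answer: 1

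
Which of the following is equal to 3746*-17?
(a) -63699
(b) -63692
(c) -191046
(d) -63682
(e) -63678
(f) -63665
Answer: d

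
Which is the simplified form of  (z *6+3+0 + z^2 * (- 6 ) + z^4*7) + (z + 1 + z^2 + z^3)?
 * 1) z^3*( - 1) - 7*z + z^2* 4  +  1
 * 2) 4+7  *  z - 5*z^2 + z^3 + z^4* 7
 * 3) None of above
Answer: 2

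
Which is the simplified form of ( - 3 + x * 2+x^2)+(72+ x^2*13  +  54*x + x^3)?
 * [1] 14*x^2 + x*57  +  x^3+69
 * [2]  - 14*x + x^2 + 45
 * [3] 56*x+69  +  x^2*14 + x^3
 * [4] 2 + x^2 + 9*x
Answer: 3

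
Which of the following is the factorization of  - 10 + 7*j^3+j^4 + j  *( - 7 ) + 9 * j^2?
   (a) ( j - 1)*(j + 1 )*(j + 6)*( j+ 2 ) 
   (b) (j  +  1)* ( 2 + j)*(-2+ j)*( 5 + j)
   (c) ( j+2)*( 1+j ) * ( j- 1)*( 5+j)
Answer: c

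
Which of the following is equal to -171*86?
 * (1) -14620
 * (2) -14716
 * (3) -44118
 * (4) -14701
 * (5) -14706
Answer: 5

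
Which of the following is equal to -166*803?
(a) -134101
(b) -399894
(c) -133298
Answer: c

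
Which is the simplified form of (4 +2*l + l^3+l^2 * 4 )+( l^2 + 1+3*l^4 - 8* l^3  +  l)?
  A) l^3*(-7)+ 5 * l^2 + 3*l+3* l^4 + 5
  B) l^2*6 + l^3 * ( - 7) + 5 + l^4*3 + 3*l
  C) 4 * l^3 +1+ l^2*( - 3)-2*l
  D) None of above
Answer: A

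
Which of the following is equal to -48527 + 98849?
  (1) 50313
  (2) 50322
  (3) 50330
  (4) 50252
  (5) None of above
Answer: 2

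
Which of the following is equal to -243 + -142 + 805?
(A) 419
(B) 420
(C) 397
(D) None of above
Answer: B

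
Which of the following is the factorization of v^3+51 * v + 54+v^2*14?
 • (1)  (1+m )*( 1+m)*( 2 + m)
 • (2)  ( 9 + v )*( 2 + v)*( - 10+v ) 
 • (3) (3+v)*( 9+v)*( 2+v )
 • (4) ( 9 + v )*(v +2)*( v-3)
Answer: 3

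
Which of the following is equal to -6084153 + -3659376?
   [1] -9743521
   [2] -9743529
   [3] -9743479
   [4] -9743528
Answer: 2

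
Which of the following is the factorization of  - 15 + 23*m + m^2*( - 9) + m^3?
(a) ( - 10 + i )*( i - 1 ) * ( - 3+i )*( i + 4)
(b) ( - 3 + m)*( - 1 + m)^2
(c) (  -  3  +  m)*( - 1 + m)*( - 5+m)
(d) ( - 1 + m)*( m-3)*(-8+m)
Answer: c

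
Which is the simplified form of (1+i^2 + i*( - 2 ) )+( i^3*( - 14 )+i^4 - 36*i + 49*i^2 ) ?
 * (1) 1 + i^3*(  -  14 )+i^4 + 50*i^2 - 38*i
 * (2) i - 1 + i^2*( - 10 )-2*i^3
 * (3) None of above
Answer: 1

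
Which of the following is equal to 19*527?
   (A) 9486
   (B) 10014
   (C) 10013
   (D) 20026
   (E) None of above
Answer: C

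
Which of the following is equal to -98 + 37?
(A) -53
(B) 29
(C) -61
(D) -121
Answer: C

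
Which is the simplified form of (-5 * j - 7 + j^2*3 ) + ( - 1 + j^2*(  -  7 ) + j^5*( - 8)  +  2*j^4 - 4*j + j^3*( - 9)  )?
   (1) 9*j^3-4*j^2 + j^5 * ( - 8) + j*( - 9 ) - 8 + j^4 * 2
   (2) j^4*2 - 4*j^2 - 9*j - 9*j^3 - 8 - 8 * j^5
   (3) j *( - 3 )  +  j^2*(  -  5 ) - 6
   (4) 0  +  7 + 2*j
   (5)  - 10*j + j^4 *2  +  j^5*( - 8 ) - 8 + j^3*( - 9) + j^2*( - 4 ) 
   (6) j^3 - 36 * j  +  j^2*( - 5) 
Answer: 2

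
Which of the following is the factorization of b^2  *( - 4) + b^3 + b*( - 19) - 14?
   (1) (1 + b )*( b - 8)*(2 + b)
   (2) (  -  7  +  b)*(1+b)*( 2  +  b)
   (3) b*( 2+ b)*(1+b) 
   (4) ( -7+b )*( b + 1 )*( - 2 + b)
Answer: 2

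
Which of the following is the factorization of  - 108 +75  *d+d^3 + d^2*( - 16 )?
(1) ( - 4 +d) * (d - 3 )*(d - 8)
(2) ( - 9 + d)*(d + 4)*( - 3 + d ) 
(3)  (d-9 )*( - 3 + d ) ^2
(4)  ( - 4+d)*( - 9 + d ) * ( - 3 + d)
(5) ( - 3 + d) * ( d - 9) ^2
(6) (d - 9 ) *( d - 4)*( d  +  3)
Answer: 4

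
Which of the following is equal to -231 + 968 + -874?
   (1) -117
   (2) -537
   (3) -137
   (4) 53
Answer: 3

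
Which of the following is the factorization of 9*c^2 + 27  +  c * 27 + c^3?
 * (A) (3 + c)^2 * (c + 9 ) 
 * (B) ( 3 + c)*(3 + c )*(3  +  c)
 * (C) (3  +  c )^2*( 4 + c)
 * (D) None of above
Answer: B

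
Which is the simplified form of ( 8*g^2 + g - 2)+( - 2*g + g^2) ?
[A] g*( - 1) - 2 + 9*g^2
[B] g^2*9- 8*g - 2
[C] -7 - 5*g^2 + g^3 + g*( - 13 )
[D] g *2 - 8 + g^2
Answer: A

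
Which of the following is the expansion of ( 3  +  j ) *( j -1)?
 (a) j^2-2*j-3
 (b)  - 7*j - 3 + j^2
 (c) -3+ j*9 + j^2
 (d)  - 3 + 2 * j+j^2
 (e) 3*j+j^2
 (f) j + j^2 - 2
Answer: d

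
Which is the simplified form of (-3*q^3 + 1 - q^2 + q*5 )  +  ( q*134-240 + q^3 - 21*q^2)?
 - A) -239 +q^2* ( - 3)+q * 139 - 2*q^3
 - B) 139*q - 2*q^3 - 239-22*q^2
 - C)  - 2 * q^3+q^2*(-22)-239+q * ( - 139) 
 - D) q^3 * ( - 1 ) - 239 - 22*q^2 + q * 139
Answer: B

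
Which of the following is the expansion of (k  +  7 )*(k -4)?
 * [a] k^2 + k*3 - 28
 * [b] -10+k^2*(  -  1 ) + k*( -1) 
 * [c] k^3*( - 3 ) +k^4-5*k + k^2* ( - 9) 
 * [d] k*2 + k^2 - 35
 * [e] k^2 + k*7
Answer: a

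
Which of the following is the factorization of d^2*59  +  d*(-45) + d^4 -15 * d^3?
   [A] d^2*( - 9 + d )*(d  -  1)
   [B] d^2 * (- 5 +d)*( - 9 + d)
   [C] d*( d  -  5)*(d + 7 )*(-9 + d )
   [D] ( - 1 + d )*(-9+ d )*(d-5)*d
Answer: D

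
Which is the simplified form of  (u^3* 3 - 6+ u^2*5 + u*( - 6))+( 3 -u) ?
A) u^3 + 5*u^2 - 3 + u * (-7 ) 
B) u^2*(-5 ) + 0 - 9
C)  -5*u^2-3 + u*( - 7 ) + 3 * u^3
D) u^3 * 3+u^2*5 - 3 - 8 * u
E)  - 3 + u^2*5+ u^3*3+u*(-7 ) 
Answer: E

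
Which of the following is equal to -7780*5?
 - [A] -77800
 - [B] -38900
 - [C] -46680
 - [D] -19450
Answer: B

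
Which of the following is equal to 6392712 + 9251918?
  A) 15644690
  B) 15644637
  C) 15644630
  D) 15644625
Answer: C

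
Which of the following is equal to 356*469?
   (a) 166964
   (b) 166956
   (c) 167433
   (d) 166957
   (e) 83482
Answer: a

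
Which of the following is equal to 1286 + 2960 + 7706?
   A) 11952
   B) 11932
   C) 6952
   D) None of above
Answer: A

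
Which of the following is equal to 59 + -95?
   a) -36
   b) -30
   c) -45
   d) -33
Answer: a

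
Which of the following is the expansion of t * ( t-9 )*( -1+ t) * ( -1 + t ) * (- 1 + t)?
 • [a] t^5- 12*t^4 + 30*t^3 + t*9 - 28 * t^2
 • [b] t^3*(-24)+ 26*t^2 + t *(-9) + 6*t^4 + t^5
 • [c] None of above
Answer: a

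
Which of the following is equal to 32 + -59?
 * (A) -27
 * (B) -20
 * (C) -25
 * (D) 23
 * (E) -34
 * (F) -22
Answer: A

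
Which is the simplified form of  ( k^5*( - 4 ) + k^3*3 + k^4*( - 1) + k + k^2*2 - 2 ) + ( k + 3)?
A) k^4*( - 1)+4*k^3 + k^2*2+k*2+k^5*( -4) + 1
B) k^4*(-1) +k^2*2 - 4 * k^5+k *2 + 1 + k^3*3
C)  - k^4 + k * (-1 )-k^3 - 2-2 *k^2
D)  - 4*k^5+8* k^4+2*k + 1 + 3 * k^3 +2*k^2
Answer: B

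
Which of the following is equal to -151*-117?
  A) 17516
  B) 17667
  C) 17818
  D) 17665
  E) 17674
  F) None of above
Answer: B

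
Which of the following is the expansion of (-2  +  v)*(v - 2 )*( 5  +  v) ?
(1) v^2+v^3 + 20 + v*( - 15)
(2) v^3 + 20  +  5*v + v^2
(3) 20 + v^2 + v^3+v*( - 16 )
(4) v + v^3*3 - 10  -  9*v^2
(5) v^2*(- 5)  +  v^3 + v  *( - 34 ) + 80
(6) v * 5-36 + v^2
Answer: 3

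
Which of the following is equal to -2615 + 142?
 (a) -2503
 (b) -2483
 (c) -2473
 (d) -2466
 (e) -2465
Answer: c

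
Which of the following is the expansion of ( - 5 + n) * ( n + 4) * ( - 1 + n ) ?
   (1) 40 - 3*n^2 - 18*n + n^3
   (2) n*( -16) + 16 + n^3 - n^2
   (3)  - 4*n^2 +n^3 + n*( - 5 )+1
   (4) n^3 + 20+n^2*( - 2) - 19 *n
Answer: 4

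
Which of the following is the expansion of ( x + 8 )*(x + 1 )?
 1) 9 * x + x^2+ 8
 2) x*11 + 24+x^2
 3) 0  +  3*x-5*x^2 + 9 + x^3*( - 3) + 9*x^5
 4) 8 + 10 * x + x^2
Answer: 1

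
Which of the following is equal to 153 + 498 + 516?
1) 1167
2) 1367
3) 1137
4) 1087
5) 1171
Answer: 1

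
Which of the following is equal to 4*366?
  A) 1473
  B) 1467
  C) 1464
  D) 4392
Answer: C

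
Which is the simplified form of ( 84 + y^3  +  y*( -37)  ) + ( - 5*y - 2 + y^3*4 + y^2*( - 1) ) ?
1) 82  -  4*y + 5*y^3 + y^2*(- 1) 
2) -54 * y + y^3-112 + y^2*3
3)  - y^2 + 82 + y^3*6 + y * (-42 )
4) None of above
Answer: 4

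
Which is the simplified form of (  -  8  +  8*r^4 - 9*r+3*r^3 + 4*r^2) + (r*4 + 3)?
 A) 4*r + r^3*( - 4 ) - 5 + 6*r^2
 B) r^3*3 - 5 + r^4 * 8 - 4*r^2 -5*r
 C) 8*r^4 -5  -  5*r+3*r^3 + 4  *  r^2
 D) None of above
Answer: C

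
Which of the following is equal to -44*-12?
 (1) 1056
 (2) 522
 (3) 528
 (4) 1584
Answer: 3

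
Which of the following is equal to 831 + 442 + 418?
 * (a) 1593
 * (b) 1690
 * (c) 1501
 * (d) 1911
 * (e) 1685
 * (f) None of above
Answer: f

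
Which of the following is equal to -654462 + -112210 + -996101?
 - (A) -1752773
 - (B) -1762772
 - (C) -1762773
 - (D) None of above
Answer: C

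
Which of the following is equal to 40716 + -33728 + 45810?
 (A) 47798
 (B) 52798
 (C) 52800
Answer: B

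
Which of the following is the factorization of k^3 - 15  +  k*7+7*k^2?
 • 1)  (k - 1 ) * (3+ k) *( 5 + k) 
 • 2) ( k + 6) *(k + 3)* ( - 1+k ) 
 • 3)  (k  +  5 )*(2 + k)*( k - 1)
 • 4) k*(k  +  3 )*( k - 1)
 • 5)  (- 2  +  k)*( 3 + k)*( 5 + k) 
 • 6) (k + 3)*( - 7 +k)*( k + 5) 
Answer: 1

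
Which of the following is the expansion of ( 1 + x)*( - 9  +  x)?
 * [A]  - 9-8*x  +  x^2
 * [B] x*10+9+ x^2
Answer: A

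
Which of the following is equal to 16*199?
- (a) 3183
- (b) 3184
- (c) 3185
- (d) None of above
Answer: b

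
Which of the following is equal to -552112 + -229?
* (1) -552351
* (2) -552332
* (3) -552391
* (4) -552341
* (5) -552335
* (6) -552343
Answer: 4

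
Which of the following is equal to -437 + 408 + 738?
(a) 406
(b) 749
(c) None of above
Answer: c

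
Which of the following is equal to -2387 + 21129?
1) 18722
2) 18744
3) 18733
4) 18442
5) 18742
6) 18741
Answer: 5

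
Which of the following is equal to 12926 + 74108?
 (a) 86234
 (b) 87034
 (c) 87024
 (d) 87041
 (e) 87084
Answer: b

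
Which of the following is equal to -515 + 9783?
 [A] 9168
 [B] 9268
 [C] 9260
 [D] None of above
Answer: B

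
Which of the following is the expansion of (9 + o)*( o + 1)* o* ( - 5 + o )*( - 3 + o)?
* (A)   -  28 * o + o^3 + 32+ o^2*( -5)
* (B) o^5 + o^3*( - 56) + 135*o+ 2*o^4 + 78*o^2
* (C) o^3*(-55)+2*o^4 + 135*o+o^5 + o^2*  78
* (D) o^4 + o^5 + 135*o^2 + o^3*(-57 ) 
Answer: B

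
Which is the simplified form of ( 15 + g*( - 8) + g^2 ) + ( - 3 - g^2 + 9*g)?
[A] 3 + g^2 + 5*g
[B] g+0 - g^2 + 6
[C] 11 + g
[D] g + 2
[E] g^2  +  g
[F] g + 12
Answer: F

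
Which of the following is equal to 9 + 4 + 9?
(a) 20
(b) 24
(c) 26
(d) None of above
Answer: d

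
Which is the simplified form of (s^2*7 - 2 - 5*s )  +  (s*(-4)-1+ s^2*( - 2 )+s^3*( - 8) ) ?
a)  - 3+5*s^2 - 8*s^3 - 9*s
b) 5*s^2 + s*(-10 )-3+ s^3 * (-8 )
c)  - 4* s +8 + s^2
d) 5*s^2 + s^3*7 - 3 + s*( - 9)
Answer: a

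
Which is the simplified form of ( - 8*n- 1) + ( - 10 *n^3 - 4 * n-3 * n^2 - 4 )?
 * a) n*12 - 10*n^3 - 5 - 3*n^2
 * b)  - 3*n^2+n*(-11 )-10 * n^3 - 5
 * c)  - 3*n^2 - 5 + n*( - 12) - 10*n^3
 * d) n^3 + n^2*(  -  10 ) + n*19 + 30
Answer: c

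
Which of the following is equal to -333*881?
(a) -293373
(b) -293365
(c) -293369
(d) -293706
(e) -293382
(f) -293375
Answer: a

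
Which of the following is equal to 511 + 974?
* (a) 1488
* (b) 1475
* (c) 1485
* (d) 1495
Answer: c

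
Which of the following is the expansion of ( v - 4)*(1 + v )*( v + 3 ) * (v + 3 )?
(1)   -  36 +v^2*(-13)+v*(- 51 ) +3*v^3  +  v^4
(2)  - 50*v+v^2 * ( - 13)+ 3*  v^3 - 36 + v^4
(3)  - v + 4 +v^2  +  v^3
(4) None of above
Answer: 1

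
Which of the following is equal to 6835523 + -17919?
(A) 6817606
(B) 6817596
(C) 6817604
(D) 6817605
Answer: C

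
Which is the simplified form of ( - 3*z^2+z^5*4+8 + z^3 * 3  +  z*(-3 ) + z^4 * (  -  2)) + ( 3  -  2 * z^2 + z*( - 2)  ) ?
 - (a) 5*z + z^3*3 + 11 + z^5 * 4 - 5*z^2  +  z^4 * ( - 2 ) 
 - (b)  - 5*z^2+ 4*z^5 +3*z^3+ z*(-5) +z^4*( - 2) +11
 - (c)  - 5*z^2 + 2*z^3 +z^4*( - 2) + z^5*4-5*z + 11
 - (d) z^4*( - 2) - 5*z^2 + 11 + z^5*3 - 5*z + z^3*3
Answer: b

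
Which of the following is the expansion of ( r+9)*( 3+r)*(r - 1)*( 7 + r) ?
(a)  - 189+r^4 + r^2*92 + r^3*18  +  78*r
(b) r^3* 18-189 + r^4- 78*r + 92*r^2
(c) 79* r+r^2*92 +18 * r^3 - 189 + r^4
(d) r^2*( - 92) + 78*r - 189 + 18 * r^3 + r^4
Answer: a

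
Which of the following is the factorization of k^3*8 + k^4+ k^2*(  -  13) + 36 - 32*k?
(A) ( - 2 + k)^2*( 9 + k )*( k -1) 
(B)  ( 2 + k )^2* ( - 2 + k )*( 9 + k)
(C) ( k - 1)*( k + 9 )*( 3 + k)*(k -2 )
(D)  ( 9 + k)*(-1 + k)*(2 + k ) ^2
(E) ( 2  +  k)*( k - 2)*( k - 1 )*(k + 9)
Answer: E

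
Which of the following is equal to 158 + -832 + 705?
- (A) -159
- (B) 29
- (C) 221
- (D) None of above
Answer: D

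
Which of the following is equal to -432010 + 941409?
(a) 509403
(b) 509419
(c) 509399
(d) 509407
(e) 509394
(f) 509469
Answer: c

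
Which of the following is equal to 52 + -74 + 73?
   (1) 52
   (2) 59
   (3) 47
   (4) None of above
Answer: 4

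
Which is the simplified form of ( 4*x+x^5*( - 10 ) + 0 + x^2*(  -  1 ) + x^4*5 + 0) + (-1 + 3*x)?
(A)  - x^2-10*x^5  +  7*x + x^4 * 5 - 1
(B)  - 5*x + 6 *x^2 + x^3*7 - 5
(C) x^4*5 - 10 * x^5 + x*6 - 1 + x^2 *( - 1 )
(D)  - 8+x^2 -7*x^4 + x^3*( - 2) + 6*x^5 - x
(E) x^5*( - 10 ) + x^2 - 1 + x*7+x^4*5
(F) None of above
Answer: A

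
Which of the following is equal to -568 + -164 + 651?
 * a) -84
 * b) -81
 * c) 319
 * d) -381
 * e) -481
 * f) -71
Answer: b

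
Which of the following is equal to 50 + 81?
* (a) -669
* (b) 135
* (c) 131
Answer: c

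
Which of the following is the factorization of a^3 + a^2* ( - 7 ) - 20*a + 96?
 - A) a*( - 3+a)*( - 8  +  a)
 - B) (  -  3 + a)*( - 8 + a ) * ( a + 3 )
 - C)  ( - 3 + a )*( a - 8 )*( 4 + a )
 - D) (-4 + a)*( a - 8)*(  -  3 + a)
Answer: C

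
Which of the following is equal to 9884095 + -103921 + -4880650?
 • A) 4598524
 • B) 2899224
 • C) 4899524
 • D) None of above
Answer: C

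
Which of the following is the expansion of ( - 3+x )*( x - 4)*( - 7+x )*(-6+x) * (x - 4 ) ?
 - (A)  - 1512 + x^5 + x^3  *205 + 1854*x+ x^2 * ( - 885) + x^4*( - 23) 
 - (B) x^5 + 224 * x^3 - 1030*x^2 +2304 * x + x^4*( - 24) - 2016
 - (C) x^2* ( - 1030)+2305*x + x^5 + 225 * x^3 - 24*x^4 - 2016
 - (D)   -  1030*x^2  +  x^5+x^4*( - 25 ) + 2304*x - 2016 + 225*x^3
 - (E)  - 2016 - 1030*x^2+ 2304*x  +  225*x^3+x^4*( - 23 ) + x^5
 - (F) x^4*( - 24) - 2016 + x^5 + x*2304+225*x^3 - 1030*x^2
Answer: F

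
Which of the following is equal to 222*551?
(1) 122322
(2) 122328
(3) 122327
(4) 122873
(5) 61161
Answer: 1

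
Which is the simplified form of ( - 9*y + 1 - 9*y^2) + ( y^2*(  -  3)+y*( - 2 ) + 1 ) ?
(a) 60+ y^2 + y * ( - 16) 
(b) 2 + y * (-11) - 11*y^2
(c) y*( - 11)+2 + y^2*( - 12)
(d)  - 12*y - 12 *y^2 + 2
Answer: c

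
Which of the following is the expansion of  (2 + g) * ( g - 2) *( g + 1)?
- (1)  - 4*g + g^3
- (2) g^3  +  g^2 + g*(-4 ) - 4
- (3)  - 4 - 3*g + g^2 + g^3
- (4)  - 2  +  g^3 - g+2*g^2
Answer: 2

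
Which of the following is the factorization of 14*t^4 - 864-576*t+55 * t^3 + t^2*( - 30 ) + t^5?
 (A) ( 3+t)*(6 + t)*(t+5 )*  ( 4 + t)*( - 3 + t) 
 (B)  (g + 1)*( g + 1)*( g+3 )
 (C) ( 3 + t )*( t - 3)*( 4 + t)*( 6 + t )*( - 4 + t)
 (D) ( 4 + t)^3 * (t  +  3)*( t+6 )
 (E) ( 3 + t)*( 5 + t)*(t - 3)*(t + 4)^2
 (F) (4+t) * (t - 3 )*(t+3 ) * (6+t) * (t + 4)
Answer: F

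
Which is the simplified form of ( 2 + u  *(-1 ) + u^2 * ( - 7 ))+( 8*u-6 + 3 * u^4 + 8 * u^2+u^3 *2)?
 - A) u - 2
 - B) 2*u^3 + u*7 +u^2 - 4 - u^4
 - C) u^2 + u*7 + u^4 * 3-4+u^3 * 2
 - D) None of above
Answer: C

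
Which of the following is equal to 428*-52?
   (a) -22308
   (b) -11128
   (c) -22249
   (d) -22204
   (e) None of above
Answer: e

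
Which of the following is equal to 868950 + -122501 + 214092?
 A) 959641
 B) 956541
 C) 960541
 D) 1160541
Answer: C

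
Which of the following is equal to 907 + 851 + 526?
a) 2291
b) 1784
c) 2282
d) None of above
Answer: d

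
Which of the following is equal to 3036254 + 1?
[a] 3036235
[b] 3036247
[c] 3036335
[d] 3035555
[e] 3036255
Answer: e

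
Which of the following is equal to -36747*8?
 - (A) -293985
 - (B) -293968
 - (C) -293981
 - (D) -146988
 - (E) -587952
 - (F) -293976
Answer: F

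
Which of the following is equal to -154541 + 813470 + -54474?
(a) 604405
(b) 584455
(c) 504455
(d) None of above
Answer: d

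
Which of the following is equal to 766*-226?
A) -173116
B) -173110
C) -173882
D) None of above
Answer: A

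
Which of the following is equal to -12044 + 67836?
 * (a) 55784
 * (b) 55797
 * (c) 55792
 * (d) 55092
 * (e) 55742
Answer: c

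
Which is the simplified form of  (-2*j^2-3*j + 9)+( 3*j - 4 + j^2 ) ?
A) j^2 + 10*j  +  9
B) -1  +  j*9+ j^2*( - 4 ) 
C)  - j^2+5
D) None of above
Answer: C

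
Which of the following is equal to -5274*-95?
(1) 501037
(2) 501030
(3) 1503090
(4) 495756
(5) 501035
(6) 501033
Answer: 2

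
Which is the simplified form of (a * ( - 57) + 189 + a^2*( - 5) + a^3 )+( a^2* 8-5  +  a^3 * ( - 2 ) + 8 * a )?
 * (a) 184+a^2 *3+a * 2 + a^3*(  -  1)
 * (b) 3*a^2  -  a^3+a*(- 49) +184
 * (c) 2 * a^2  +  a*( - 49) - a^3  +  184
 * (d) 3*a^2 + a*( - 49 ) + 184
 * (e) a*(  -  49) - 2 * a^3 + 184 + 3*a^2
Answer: b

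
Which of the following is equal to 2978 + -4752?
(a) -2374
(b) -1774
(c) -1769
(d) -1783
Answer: b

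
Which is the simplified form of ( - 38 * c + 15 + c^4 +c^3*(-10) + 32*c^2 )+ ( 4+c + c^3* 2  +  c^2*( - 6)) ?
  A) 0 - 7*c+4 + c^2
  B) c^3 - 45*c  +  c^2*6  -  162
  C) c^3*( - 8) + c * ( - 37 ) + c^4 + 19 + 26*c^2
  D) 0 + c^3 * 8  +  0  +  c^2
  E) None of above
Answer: C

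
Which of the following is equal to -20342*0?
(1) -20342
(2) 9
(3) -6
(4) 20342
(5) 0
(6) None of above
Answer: 5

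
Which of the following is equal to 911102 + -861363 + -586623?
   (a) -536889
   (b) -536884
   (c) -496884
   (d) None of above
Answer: b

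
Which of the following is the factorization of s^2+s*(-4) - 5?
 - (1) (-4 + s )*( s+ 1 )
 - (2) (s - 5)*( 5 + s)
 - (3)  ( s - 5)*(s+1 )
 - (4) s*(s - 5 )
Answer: 3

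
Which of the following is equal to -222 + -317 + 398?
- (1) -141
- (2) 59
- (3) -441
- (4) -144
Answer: 1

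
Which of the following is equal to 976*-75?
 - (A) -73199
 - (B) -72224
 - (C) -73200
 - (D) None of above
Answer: C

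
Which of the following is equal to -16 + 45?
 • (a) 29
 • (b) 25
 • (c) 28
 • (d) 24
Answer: a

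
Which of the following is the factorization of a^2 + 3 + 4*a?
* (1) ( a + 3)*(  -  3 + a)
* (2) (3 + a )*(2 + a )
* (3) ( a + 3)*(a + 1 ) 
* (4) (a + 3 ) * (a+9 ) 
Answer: 3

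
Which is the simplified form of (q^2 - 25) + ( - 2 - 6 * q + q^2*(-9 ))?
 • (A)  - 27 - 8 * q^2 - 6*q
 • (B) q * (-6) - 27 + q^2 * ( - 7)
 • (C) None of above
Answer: A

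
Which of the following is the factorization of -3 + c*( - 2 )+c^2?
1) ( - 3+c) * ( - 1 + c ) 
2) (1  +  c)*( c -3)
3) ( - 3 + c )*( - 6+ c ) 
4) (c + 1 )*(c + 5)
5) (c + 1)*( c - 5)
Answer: 2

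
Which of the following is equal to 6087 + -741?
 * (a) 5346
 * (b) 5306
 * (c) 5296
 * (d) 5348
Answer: a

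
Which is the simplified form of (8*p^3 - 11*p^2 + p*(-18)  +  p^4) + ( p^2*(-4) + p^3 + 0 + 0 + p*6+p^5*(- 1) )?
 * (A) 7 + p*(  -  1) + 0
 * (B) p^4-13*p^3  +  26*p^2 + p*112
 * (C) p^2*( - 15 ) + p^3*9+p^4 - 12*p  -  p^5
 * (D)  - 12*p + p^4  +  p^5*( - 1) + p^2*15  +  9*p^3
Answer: C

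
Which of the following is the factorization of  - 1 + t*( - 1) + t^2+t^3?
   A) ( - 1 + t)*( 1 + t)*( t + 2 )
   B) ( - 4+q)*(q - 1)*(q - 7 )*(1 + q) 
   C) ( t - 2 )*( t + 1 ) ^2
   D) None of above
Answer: D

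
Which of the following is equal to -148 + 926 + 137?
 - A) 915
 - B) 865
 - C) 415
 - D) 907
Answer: A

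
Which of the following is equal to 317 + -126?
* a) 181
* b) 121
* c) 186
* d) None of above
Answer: d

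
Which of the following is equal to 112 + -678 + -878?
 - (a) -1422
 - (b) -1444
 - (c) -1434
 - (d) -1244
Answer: b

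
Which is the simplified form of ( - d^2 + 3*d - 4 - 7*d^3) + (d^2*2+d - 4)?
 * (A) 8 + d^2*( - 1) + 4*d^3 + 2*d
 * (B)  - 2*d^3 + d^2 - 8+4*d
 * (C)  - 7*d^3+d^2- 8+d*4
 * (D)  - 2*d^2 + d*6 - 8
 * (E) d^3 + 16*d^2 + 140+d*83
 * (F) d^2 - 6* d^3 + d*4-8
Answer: C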